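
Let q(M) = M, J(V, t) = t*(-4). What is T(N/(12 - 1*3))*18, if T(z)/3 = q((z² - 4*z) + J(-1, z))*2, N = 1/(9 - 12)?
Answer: 868/27 ≈ 32.148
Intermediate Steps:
J(V, t) = -4*t
N = -⅓ (N = 1/(-3) = -⅓ ≈ -0.33333)
T(z) = -48*z + 6*z² (T(z) = 3*(((z² - 4*z) - 4*z)*2) = 3*((z² - 8*z)*2) = 3*(-16*z + 2*z²) = -48*z + 6*z²)
T(N/(12 - 1*3))*18 = (6*(-1/(3*(12 - 1*3)))*(-8 - 1/(3*(12 - 1*3))))*18 = (6*(-1/(3*(12 - 3)))*(-8 - 1/(3*(12 - 3))))*18 = (6*(-⅓/9)*(-8 - ⅓/9))*18 = (6*(-⅓*⅑)*(-8 - ⅓*⅑))*18 = (6*(-1/27)*(-8 - 1/27))*18 = (6*(-1/27)*(-217/27))*18 = (434/243)*18 = 868/27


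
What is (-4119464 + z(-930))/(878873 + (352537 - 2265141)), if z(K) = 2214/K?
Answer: 638517289/160228305 ≈ 3.9850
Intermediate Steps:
(-4119464 + z(-930))/(878873 + (352537 - 2265141)) = (-4119464 + 2214/(-930))/(878873 + (352537 - 2265141)) = (-4119464 + 2214*(-1/930))/(878873 - 1912604) = (-4119464 - 369/155)/(-1033731) = -638517289/155*(-1/1033731) = 638517289/160228305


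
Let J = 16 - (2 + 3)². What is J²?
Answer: 81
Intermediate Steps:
J = -9 (J = 16 - 1*5² = 16 - 1*25 = 16 - 25 = -9)
J² = (-9)² = 81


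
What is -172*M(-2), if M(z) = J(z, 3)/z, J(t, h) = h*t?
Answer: -516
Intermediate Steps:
M(z) = 3 (M(z) = (3*z)/z = 3)
-172*M(-2) = -172*3 = -516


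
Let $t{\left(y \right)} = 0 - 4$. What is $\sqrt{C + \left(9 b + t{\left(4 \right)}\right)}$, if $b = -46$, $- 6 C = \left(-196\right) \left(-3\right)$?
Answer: $2 i \sqrt{129} \approx 22.716 i$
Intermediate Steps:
$t{\left(y \right)} = -4$
$C = -98$ ($C = - \frac{\left(-196\right) \left(-3\right)}{6} = \left(- \frac{1}{6}\right) 588 = -98$)
$\sqrt{C + \left(9 b + t{\left(4 \right)}\right)} = \sqrt{-98 + \left(9 \left(-46\right) - 4\right)} = \sqrt{-98 - 418} = \sqrt{-516} = 2 i \sqrt{129}$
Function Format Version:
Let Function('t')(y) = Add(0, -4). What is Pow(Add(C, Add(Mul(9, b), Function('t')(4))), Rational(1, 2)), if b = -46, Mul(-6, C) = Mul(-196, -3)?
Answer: Mul(2, I, Pow(129, Rational(1, 2))) ≈ Mul(22.716, I)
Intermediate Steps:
Function('t')(y) = -4
C = -98 (C = Mul(Rational(-1, 6), Mul(-196, -3)) = Mul(Rational(-1, 6), 588) = -98)
Pow(Add(C, Add(Mul(9, b), Function('t')(4))), Rational(1, 2)) = Pow(Add(-98, Add(Mul(9, -46), -4)), Rational(1, 2)) = Pow(Add(-98, Add(-414, -4)), Rational(1, 2)) = Pow(Add(-98, -418), Rational(1, 2)) = Pow(-516, Rational(1, 2)) = Mul(2, I, Pow(129, Rational(1, 2)))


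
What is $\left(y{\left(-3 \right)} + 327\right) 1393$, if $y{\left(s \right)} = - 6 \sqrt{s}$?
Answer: $455511 - 8358 i \sqrt{3} \approx 4.5551 \cdot 10^{5} - 14476.0 i$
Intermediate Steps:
$\left(y{\left(-3 \right)} + 327\right) 1393 = \left(- 6 \sqrt{-3} + 327\right) 1393 = \left(- 6 i \sqrt{3} + 327\right) 1393 = \left(327 - 6 i \sqrt{3}\right) 1393 = 455511 - 8358 i \sqrt{3}$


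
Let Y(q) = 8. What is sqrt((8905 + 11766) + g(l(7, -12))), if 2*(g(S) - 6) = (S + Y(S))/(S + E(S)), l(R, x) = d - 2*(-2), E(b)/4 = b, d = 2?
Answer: sqrt(18609510)/30 ≈ 143.80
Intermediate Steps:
E(b) = 4*b
l(R, x) = 6 (l(R, x) = 2 - 2*(-2) = 2 + 4 = 6)
g(S) = 6 + (8 + S)/(10*S) (g(S) = 6 + ((S + 8)/(S + 4*S))/2 = 6 + ((8 + S)/((5*S)))/2 = 6 + ((8 + S)*(1/(5*S)))/2 = 6 + ((8 + S)/(5*S))/2 = 6 + (8 + S)/(10*S))
sqrt((8905 + 11766) + g(l(7, -12))) = sqrt((8905 + 11766) + (1/10)*(8 + 61*6)/6) = sqrt(20671 + (1/10)*(1/6)*(8 + 366)) = sqrt(20671 + (1/10)*(1/6)*374) = sqrt(20671 + 187/30) = sqrt(620317/30) = sqrt(18609510)/30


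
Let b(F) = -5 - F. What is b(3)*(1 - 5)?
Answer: 32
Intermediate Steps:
b(3)*(1 - 5) = (-5 - 1*3)*(1 - 5) = (-5 - 3)*(-4) = -8*(-4) = 32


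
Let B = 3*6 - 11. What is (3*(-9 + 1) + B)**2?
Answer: 289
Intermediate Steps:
B = 7 (B = 18 - 11 = 7)
(3*(-9 + 1) + B)**2 = (3*(-9 + 1) + 7)**2 = (3*(-8) + 7)**2 = (-24 + 7)**2 = (-17)**2 = 289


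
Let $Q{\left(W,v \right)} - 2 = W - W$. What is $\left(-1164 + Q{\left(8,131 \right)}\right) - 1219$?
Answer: $-2381$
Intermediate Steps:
$Q{\left(W,v \right)} = 2$ ($Q{\left(W,v \right)} = 2 + \left(W - W\right) = 2 + 0 = 2$)
$\left(-1164 + Q{\left(8,131 \right)}\right) - 1219 = \left(-1164 + 2\right) - 1219 = -1162 - 1219 = -2381$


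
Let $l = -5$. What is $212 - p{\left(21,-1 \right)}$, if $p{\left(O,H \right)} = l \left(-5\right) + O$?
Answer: $166$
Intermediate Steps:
$p{\left(O,H \right)} = 25 + O$ ($p{\left(O,H \right)} = \left(-5\right) \left(-5\right) + O = 25 + O$)
$212 - p{\left(21,-1 \right)} = 212 - \left(25 + 21\right) = 212 - 46 = 166$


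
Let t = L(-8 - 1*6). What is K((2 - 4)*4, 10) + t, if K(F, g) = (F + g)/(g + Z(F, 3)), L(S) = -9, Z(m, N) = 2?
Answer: -53/6 ≈ -8.8333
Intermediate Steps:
K(F, g) = (F + g)/(2 + g) (K(F, g) = (F + g)/(g + 2) = (F + g)/(2 + g))
t = -9
K((2 - 4)*4, 10) + t = ((2 - 4)*4 + 10)/(2 + 10) - 9 = (-2*4 + 10)/12 - 9 = (-8 + 10)/12 - 9 = (1/12)*2 - 9 = 1/6 - 9 = -53/6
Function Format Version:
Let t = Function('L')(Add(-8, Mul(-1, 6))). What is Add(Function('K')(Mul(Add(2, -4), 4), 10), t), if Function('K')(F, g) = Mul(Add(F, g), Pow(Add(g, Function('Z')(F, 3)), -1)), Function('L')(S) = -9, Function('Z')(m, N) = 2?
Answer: Rational(-53, 6) ≈ -8.8333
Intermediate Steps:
Function('K')(F, g) = Mul(Pow(Add(2, g), -1), Add(F, g)) (Function('K')(F, g) = Mul(Add(F, g), Pow(Add(g, 2), -1)) = Mul(Add(F, g), Pow(Add(2, g), -1)) = Mul(Pow(Add(2, g), -1), Add(F, g)))
t = -9
Add(Function('K')(Mul(Add(2, -4), 4), 10), t) = Add(Mul(Pow(Add(2, 10), -1), Add(Mul(Add(2, -4), 4), 10)), -9) = Add(Mul(Pow(12, -1), Add(Mul(-2, 4), 10)), -9) = Add(Mul(Rational(1, 12), Add(-8, 10)), -9) = Add(Mul(Rational(1, 12), 2), -9) = Add(Rational(1, 6), -9) = Rational(-53, 6)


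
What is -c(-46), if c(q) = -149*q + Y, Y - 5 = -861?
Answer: -5998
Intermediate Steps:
Y = -856 (Y = 5 - 861 = -856)
c(q) = -856 - 149*q (c(q) = -149*q - 856 = -856 - 149*q)
-c(-46) = -(-856 - 149*(-46)) = -(-856 + 6854) = -1*5998 = -5998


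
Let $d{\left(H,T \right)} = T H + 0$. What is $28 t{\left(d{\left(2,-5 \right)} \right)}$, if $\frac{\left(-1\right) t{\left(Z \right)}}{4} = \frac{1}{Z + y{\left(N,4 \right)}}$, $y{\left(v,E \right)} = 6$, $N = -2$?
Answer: $28$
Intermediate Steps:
$d{\left(H,T \right)} = H T$ ($d{\left(H,T \right)} = H T + 0 = H T$)
$t{\left(Z \right)} = - \frac{4}{6 + Z}$ ($t{\left(Z \right)} = - \frac{4}{Z + 6} = - \frac{4}{6 + Z}$)
$28 t{\left(d{\left(2,-5 \right)} \right)} = 28 \left(- \frac{4}{6 + 2 \left(-5\right)}\right) = 28 \left(- \frac{4}{6 - 10}\right) = 28 \left(- \frac{4}{-4}\right) = 28 \left(\left(-4\right) \left(- \frac{1}{4}\right)\right) = 28 \cdot 1 = 28$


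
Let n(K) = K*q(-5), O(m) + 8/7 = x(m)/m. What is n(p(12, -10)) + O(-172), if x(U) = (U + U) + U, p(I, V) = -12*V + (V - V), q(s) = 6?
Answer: 5053/7 ≈ 721.86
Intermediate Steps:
p(I, V) = -12*V (p(I, V) = -12*V + 0 = -12*V)
x(U) = 3*U (x(U) = 2*U + U = 3*U)
O(m) = 13/7 (O(m) = -8/7 + (3*m)/m = -8/7 + 3 = 13/7)
n(K) = 6*K (n(K) = K*6 = 6*K)
n(p(12, -10)) + O(-172) = 6*(-12*(-10)) + 13/7 = 6*120 + 13/7 = 720 + 13/7 = 5053/7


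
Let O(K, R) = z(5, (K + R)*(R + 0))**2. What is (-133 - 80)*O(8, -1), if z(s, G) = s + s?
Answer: -21300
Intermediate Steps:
z(s, G) = 2*s
O(K, R) = 100 (O(K, R) = (2*5)**2 = 10**2 = 100)
(-133 - 80)*O(8, -1) = (-133 - 80)*100 = -213*100 = -21300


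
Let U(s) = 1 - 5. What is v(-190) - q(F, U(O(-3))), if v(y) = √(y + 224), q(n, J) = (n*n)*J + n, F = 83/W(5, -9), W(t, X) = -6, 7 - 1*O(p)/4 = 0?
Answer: 14027/18 + √34 ≈ 785.11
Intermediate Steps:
O(p) = 28 (O(p) = 28 - 4*0 = 28 + 0 = 28)
U(s) = -4
F = -83/6 (F = 83/(-6) = 83*(-⅙) = -83/6 ≈ -13.833)
q(n, J) = n + J*n² (q(n, J) = n²*J + n = J*n² + n = n + J*n²)
v(y) = √(224 + y)
v(-190) - q(F, U(O(-3))) = √(224 - 190) - (-83)*(1 - 4*(-83/6))/6 = √34 - (-83)*(1 + 166/3)/6 = √34 - (-83)*169/(6*3) = √34 - 1*(-14027/18) = √34 + 14027/18 = 14027/18 + √34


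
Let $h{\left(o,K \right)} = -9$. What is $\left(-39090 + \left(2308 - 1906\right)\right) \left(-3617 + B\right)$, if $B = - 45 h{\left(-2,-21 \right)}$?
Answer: $124265856$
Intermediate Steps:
$B = 405$ ($B = \left(-45\right) \left(-9\right) = 405$)
$\left(-39090 + \left(2308 - 1906\right)\right) \left(-3617 + B\right) = \left(-39090 + \left(2308 - 1906\right)\right) \left(-3617 + 405\right) = \left(-39090 + 402\right) \left(-3212\right) = \left(-38688\right) \left(-3212\right) = 124265856$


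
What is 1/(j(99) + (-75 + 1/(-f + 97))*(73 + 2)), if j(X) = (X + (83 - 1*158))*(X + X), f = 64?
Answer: -11/9578 ≈ -0.0011485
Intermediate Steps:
j(X) = 2*X*(-75 + X) (j(X) = (X + (83 - 158))*(2*X) = (X - 75)*(2*X) = (-75 + X)*(2*X) = 2*X*(-75 + X))
1/(j(99) + (-75 + 1/(-f + 97))*(73 + 2)) = 1/(2*99*(-75 + 99) + (-75 + 1/(-1*64 + 97))*(73 + 2)) = 1/(2*99*24 + (-75 + 1/(-64 + 97))*75) = 1/(4752 + (-75 + 1/33)*75) = 1/(4752 - 2474/33*75) = 1/(4752 - 61850/11) = 1/(-9578/11) = -11/9578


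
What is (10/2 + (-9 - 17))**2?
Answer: 441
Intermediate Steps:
(10/2 + (-9 - 17))**2 = (10*(1/2) - 26)**2 = (5 - 26)**2 = (-21)**2 = 441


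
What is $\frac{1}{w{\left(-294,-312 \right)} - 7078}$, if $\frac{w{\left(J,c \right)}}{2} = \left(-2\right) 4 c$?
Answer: $- \frac{1}{2086} \approx -0.00047939$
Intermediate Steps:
$w{\left(J,c \right)} = - 16 c$ ($w{\left(J,c \right)} = 2 \left(-2\right) 4 c = 2 \left(- 8 c\right) = - 16 c$)
$\frac{1}{w{\left(-294,-312 \right)} - 7078} = \frac{1}{\left(-16\right) \left(-312\right) - 7078} = \frac{1}{4992 - 7078} = \frac{1}{-2086} = - \frac{1}{2086}$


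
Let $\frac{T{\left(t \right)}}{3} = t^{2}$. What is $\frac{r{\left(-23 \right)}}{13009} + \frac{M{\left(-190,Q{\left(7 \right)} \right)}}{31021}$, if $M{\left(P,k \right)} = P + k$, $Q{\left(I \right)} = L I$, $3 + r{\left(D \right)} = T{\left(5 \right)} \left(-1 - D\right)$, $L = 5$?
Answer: $\frac{49075192}{403552189} \approx 0.12161$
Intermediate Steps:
$T{\left(t \right)} = 3 t^{2}$
$r{\left(D \right)} = -78 - 75 D$ ($r{\left(D \right)} = -3 + 3 \cdot 5^{2} \left(-1 - D\right) = -3 + 3 \cdot 25 \left(-1 - D\right) = -3 + 75 \left(-1 - D\right) = -3 - \left(75 + 75 D\right) = -78 - 75 D$)
$Q{\left(I \right)} = 5 I$
$\frac{r{\left(-23 \right)}}{13009} + \frac{M{\left(-190,Q{\left(7 \right)} \right)}}{31021} = \frac{-78 - -1725}{13009} + \frac{-190 + 5 \cdot 7}{31021} = \left(-78 + 1725\right) \frac{1}{13009} + \left(-190 + 35\right) \frac{1}{31021} = 1647 \cdot \frac{1}{13009} - \frac{155}{31021} = \frac{1647}{13009} - \frac{155}{31021} = \frac{49075192}{403552189}$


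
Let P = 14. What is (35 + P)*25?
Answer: 1225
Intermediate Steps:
(35 + P)*25 = (35 + 14)*25 = 49*25 = 1225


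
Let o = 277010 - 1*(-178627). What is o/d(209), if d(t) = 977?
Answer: 455637/977 ≈ 466.36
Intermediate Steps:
o = 455637 (o = 277010 + 178627 = 455637)
o/d(209) = 455637/977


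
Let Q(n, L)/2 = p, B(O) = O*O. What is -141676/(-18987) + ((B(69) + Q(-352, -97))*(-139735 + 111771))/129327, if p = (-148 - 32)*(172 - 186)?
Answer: -157137654752/74410053 ≈ -2111.8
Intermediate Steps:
B(O) = O²
p = 2520 (p = -180*(-14) = 2520)
Q(n, L) = 5040 (Q(n, L) = 2*2520 = 5040)
-141676/(-18987) + ((B(69) + Q(-352, -97))*(-139735 + 111771))/129327 = -141676/(-18987) + ((69² + 5040)*(-139735 + 111771))/129327 = -141676*(-1/18987) + ((4761 + 5040)*(-27964))*(1/129327) = 141676/18987 + (9801*(-27964))*(1/129327) = 141676/18987 - 274075164*1/129327 = 141676/18987 - 8305308/3919 = -157137654752/74410053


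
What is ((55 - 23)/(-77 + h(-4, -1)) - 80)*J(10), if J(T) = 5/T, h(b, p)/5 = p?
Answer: -1648/41 ≈ -40.195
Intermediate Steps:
h(b, p) = 5*p
((55 - 23)/(-77 + h(-4, -1)) - 80)*J(10) = ((55 - 23)/(-77 + 5*(-1)) - 80)*(5/10) = (32/(-77 - 5) - 80)*(5*(⅒)) = (32/(-82) - 80)*(½) = (32*(-1/82) - 80)*(½) = (-16/41 - 80)*(½) = -3296/41*½ = -1648/41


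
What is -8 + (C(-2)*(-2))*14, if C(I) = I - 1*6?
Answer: 216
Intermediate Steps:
C(I) = -6 + I (C(I) = I - 6 = -6 + I)
-8 + (C(-2)*(-2))*14 = -8 + ((-6 - 2)*(-2))*14 = -8 - 8*(-2)*14 = -8 + 16*14 = -8 + 224 = 216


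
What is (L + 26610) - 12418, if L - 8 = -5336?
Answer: 8864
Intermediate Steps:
L = -5328 (L = 8 - 5336 = -5328)
(L + 26610) - 12418 = (-5328 + 26610) - 12418 = 21282 - 12418 = 8864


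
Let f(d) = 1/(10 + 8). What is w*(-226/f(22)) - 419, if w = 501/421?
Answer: -2214467/421 ≈ -5260.0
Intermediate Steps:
w = 501/421 (w = 501*(1/421) = 501/421 ≈ 1.1900)
f(d) = 1/18
w*(-226/f(22)) - 419 = 501*(-226/1/18)/421 - 419 = 501*(-226*18)/421 - 419 = (501/421)*(-4068) - 419 = -2038068/421 - 419 = -2214467/421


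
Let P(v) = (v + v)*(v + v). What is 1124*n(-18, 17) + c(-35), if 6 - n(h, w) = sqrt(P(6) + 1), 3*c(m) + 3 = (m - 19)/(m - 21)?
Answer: 188813/28 - 1124*sqrt(145) ≈ -6791.4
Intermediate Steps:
P(v) = 4*v**2 (P(v) = (2*v)*(2*v) = 4*v**2)
c(m) = -1 + (-19 + m)/(3*(-21 + m)) (c(m) = -1 + ((m - 19)/(m - 21))/3 = -1 + ((-19 + m)/(-21 + m))/3 = -1 + (-19 + m)/(3*(-21 + m)))
n(h, w) = 6 - sqrt(145) (n(h, w) = 6 - sqrt(4*6**2 + 1) = 6 - sqrt(4*36 + 1) = 6 - sqrt(144 + 1) = 6 - sqrt(145))
1124*n(-18, 17) + c(-35) = 1124*(6 - sqrt(145)) + 2*(22 - 1*(-35))/(3*(-21 - 35)) = (6744 - 1124*sqrt(145)) + (2/3)*(22 + 35)/(-56) = (6744 - 1124*sqrt(145)) + (2/3)*(-1/56)*57 = (6744 - 1124*sqrt(145)) - 19/28 = 188813/28 - 1124*sqrt(145)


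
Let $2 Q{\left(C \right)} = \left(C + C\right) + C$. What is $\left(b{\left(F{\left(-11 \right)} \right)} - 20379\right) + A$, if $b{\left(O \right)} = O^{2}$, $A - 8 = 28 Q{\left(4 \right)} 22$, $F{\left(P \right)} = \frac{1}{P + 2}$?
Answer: $- \frac{1350674}{81} \approx -16675.0$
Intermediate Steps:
$F{\left(P \right)} = \frac{1}{2 + P}$
$Q{\left(C \right)} = \frac{3 C}{2}$ ($Q{\left(C \right)} = \frac{\left(C + C\right) + C}{2} = \frac{2 C + C}{2} = \frac{3 C}{2}$)
$A = 3704$ ($A = 8 + 28 \cdot \frac{3}{2} \cdot 4 \cdot 22 = 8 + 28 \cdot 6 \cdot 22 = 8 + 168 \cdot 22 = 8 + 3696 = 3704$)
$\left(b{\left(F{\left(-11 \right)} \right)} - 20379\right) + A = \left(\left(\frac{1}{2 - 11}\right)^{2} - 20379\right) + 3704 = \left(\left(\frac{1}{-9}\right)^{2} - 20379\right) + 3704 = \left(\left(- \frac{1}{9}\right)^{2} - 20379\right) + 3704 = \left(\frac{1}{81} - 20379\right) + 3704 = - \frac{1650698}{81} + 3704 = - \frac{1350674}{81}$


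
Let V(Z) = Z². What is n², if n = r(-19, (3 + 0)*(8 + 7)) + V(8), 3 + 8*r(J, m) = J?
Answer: 60025/16 ≈ 3751.6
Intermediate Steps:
r(J, m) = -3/8 + J/8
n = 245/4 (n = (-3/8 + (⅛)*(-19)) + 8² = (-3/8 - 19/8) + 64 = -11/4 + 64 = 245/4 ≈ 61.250)
n² = (245/4)² = 60025/16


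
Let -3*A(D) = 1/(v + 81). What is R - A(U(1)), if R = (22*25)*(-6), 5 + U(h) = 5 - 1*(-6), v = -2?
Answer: -782099/237 ≈ -3300.0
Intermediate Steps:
U(h) = 6 (U(h) = -5 + (5 - 1*(-6)) = -5 + (5 + 6) = -5 + 11 = 6)
A(D) = -1/237 (A(D) = -1/(3*(-2 + 81)) = -⅓/79 = -⅓*1/79 = -1/237)
R = -3300 (R = 550*(-6) = -3300)
R - A(U(1)) = -3300 - 1*(-1/237) = -3300 + 1/237 = -782099/237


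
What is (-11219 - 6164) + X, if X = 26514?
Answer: 9131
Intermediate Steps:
(-11219 - 6164) + X = (-11219 - 6164) + 26514 = -17383 + 26514 = 9131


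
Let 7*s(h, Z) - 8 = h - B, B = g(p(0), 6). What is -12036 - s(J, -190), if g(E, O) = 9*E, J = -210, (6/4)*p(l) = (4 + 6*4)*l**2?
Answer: -84050/7 ≈ -12007.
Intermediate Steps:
p(l) = 56*l**2/3 (p(l) = 2*((4 + 6*4)*l**2)/3 = 2*((4 + 24)*l**2)/3 = 2*(28*l**2)/3 = 56*l**2/3)
B = 0 (B = 9*((56/3)*0**2) = 9*((56/3)*0) = 9*0 = 0)
s(h, Z) = 8/7 + h/7 (s(h, Z) = 8/7 + (h - 1*0)/7 = 8/7 + (h + 0)/7 = 8/7 + h/7)
-12036 - s(J, -190) = -12036 - (8/7 + (1/7)*(-210)) = -12036 - (8/7 - 30) = -12036 - 1*(-202/7) = -12036 + 202/7 = -84050/7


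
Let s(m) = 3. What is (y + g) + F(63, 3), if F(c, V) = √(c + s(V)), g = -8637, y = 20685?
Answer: 12048 + √66 ≈ 12056.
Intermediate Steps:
F(c, V) = √(3 + c) (F(c, V) = √(c + 3) = √(3 + c))
(y + g) + F(63, 3) = (20685 - 8637) + √(3 + 63) = 12048 + √66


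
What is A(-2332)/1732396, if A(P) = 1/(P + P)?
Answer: -1/8079894944 ≈ -1.2376e-10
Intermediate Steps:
A(P) = 1/(2*P)
A(-2332)/1732396 = ((½)/(-2332))/1732396 = ((½)*(-1/2332))*(1/1732396) = -1/4664*1/1732396 = -1/8079894944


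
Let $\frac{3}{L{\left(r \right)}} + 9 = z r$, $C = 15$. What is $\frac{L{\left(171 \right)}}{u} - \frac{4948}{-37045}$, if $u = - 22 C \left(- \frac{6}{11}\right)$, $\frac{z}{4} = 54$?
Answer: $\frac{2192584961}{16415528580} \approx 0.13357$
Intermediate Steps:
$z = 216$ ($z = 4 \cdot 54 = 216$)
$L{\left(r \right)} = \frac{3}{-9 + 216 r}$
$u = 180$ ($u = \left(-22\right) 15 \left(- \frac{6}{11}\right) = - 330 \left(\left(-6\right) \frac{1}{11}\right) = \left(-330\right) \left(- \frac{6}{11}\right) = 180$)
$\frac{L{\left(171 \right)}}{u} - \frac{4948}{-37045} = \frac{\frac{1}{3} \frac{1}{-1 + 24 \cdot 171}}{180} - \frac{4948}{-37045} = \frac{1}{3 \left(-1 + 4104\right)} \frac{1}{180} - - \frac{4948}{37045} = \frac{1}{3 \cdot 4103} \cdot \frac{1}{180} + \frac{4948}{37045} = \frac{1}{3} \cdot \frac{1}{4103} \cdot \frac{1}{180} + \frac{4948}{37045} = \frac{1}{12309} \cdot \frac{1}{180} + \frac{4948}{37045} = \frac{1}{2215620} + \frac{4948}{37045} = \frac{2192584961}{16415528580}$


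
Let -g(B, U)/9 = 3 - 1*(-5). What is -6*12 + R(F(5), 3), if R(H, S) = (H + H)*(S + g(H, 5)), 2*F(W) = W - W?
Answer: -72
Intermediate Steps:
g(B, U) = -72 (g(B, U) = -9*(3 - 1*(-5)) = -9*(3 + 5) = -9*8 = -72)
F(W) = 0 (F(W) = (W - W)/2 = (½)*0 = 0)
R(H, S) = 2*H*(-72 + S) (R(H, S) = (H + H)*(S - 72) = (2*H)*(-72 + S) = 2*H*(-72 + S))
-6*12 + R(F(5), 3) = -6*12 + 2*0*(-72 + 3) = -72 + 2*0*(-69) = -72 + 0 = -72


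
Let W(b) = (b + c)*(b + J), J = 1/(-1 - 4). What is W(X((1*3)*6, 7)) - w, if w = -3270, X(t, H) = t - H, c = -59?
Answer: 13758/5 ≈ 2751.6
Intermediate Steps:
J = -⅕ (J = 1/(-5) = -⅕ ≈ -0.20000)
W(b) = (-59 + b)*(-⅕ + b) (W(b) = (b - 59)*(b - ⅕) = (-59 + b)*(-⅕ + b))
W(X((1*3)*6, 7)) - w = (59/5 + ((1*3)*6 - 1*7)² - 296*((1*3)*6 - 1*7)/5) - 1*(-3270) = (59/5 + (3*6 - 7)² - 296*(3*6 - 7)/5) + 3270 = (59/5 + (18 - 7)² - 296*(18 - 7)/5) + 3270 = (59/5 + 11² - 296/5*11) + 3270 = (59/5 + 121 - 3256/5) + 3270 = -2592/5 + 3270 = 13758/5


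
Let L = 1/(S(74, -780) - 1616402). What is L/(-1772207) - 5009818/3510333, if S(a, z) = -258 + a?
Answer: -4784250986801634901/3352280286281148522 ≈ -1.4272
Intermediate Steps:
L = -1/1616586 (L = 1/((-258 + 74) - 1616402) = 1/(-184 - 1616402) = 1/(-1616586) = -1/1616586 ≈ -6.1859e-7)
L/(-1772207) - 5009818/3510333 = -1/1616586/(-1772207) - 5009818/3510333 = -1/1616586*(-1/1772207) - 5009818*1/3510333 = 1/2864925025302 - 5009818/3510333 = -4784250986801634901/3352280286281148522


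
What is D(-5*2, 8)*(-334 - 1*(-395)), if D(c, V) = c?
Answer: -610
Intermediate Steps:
D(-5*2, 8)*(-334 - 1*(-395)) = (-5*2)*(-334 - 1*(-395)) = -10*(-334 + 395) = -10*61 = -610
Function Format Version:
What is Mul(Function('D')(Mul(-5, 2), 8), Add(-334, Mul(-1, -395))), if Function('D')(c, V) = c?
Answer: -610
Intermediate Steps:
Mul(Function('D')(Mul(-5, 2), 8), Add(-334, Mul(-1, -395))) = Mul(Mul(-5, 2), Add(-334, Mul(-1, -395))) = Mul(-10, Add(-334, 395)) = Mul(-10, 61) = -610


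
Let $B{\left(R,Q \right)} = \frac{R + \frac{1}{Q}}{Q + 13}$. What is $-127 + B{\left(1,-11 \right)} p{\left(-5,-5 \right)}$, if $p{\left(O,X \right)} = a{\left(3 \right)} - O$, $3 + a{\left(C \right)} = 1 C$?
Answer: $- \frac{1372}{11} \approx -124.73$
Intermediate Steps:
$a{\left(C \right)} = -3 + C$ ($a{\left(C \right)} = -3 + 1 C = -3 + C$)
$p{\left(O,X \right)} = - O$ ($p{\left(O,X \right)} = \left(-3 + 3\right) - O = 0 - O = - O$)
$B{\left(R,Q \right)} = \frac{R + \frac{1}{Q}}{13 + Q}$
$-127 + B{\left(1,-11 \right)} p{\left(-5,-5 \right)} = -127 + \frac{1 - 11}{\left(-11\right) \left(13 - 11\right)} \left(\left(-1\right) \left(-5\right)\right) = -127 + - \frac{1 - 11}{11 \cdot 2} \cdot 5 = -127 + \left(- \frac{1}{11}\right) \frac{1}{2} \left(-10\right) 5 = -127 + \frac{5}{11} \cdot 5 = -127 + \frac{25}{11} = - \frac{1372}{11}$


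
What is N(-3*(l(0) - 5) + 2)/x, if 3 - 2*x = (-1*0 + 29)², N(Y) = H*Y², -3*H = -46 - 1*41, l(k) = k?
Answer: -8381/419 ≈ -20.002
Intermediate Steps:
H = 29 (H = -(-46 - 1*41)/3 = -(-46 - 41)/3 = -⅓*(-87) = 29)
N(Y) = 29*Y²
x = -419 (x = 3/2 - (-1*0 + 29)²/2 = 3/2 - (0 + 29)²/2 = 3/2 - ½*29² = 3/2 - ½*841 = 3/2 - 841/2 = -419)
N(-3*(l(0) - 5) + 2)/x = (29*(-3*(0 - 5) + 2)²)/(-419) = (29*(-3*(-5) + 2)²)*(-1/419) = (29*(15 + 2)²)*(-1/419) = (29*17²)*(-1/419) = (29*289)*(-1/419) = 8381*(-1/419) = -8381/419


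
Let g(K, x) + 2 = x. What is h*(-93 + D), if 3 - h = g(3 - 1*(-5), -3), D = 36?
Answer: -456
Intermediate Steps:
g(K, x) = -2 + x
h = 8 (h = 3 - (-2 - 3) = 3 - 1*(-5) = 3 + 5 = 8)
h*(-93 + D) = 8*(-93 + 36) = 8*(-57) = -456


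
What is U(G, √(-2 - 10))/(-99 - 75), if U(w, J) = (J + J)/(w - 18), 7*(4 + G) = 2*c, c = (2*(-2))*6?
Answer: 7*I*√3/8787 ≈ 0.0013798*I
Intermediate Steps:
c = -24 (c = -4*6 = -24)
G = -76/7 (G = -4 + (2*(-24))/7 = -4 + (⅐)*(-48) = -4 - 48/7 = -76/7 ≈ -10.857)
U(w, J) = 2*J/(-18 + w) (U(w, J) = (2*J)/(-18 + w) = 2*J/(-18 + w))
U(G, √(-2 - 10))/(-99 - 75) = (2*√(-2 - 10)/(-18 - 76/7))/(-99 - 75) = (2*√(-12)/(-202/7))/(-174) = (2*(2*I*√3)*(-7/202))*(-1/174) = -14*I*√3/101*(-1/174) = 7*I*√3/8787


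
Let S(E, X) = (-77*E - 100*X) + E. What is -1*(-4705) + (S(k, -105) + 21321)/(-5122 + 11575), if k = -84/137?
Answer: 1387957622/294687 ≈ 4709.9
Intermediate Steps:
k = -84/137 (k = -84*1/137 = -84/137 ≈ -0.61314)
S(E, X) = -100*X - 76*E (S(E, X) = (-100*X - 77*E) + E = -100*X - 76*E)
-1*(-4705) + (S(k, -105) + 21321)/(-5122 + 11575) = -1*(-4705) + ((-100*(-105) - 76*(-84/137)) + 21321)/(-5122 + 11575) = 4705 + ((10500 + 6384/137) + 21321)/6453 = 4705 + (1444884/137 + 21321)*(1/6453) = 4705 + (4365861/137)*(1/6453) = 4705 + 1455287/294687 = 1387957622/294687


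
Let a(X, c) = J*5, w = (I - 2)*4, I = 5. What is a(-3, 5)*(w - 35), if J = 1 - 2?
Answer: 115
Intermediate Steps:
J = -1
w = 12 (w = (5 - 2)*4 = 3*4 = 12)
a(X, c) = -5 (a(X, c) = -1*5 = -5)
a(-3, 5)*(w - 35) = -5*(12 - 35) = -5*(-23) = 115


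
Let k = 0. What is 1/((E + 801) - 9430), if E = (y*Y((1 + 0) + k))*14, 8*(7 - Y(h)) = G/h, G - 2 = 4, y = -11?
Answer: -2/19183 ≈ -0.00010426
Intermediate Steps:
G = 6 (G = 2 + 4 = 6)
Y(h) = 7 - 3/(4*h)
E = -1925/2 (E = -11*(7 - 3/(4*((1 + 0) + 0)))*14 = -11*(7 - 3/(4*(1 + 0)))*14 = -11*(7 - 3/4/1)*14 = -11*(7 - 3/4*1)*14 = -11*(7 - 3/4)*14 = -11*25/4*14 = -275/4*14 = -1925/2 ≈ -962.50)
1/((E + 801) - 9430) = 1/((-1925/2 + 801) - 9430) = 1/(-323/2 - 9430) = 1/(-19183/2) = -2/19183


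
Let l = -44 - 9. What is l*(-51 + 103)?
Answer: -2756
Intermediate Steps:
l = -53
l*(-51 + 103) = -53*(-51 + 103) = -53*52 = -2756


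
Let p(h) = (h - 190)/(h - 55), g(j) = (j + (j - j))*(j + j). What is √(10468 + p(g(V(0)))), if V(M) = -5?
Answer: 16*√41 ≈ 102.45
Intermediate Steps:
g(j) = 2*j² (g(j) = (j + 0)*(2*j) = j*(2*j) = 2*j²)
p(h) = (-190 + h)/(-55 + h)
√(10468 + p(g(V(0)))) = √(10468 + (-190 + 2*(-5)²)/(-55 + 2*(-5)²)) = √(10468 + (-190 + 2*25)/(-55 + 2*25)) = √(10468 + (-190 + 50)/(-55 + 50)) = √(10468 - 140/(-5)) = √(10468 - ⅕*(-140)) = √(10468 + 28) = √10496 = 16*√41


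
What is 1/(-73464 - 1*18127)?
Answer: -1/91591 ≈ -1.0918e-5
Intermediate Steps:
1/(-73464 - 1*18127) = 1/(-73464 - 18127) = 1/(-91591) = -1/91591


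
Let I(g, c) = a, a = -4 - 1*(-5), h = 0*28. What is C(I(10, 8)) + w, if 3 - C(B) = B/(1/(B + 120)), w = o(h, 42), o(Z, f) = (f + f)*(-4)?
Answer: -454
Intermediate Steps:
h = 0
o(Z, f) = -8*f (o(Z, f) = (2*f)*(-4) = -8*f)
a = 1 (a = -4 + 5 = 1)
I(g, c) = 1
w = -336 (w = -8*42 = -336)
C(B) = 3 - B*(120 + B) (C(B) = 3 - B/(1/(B + 120)) = 3 - B/(1/(120 + B)) = 3 - B*(120 + B))
C(I(10, 8)) + w = (3 - 1*1**2 - 120*1) - 336 = (3 - 1*1 - 120) - 336 = (3 - 1 - 120) - 336 = -118 - 336 = -454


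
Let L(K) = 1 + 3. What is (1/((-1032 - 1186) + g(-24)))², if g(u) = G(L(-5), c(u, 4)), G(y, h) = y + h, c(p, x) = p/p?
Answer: 1/4897369 ≈ 2.0419e-7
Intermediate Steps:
c(p, x) = 1
L(K) = 4
G(y, h) = h + y
g(u) = 5 (g(u) = 1 + 4 = 5)
(1/((-1032 - 1186) + g(-24)))² = (1/((-1032 - 1186) + 5))² = (1/(-2218 + 5))² = (1/(-2213))² = (-1/2213)² = 1/4897369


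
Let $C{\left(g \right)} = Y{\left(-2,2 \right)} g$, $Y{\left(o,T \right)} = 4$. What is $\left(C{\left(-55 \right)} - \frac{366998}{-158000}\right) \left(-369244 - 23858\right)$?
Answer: $\frac{3379989468051}{39500} \approx 8.5569 \cdot 10^{7}$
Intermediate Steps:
$C{\left(g \right)} = 4 g$
$\left(C{\left(-55 \right)} - \frac{366998}{-158000}\right) \left(-369244 - 23858\right) = \left(4 \left(-55\right) - \frac{366998}{-158000}\right) \left(-369244 - 23858\right) = \left(-220 - - \frac{183499}{79000}\right) \left(-393102\right) = \left(-220 + \frac{183499}{79000}\right) \left(-393102\right) = \left(- \frac{17196501}{79000}\right) \left(-393102\right) = \frac{3379989468051}{39500}$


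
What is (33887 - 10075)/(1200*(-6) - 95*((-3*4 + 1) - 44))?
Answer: -23812/1975 ≈ -12.057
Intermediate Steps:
(33887 - 10075)/(1200*(-6) - 95*((-3*4 + 1) - 44)) = 23812/(-7200 - 95*((-12 + 1) - 44)) = 23812/(-7200 - 95*(-11 - 44)) = 23812/(-7200 - 95*(-55)) = 23812/(-7200 + 5225) = 23812/(-1975) = 23812*(-1/1975) = -23812/1975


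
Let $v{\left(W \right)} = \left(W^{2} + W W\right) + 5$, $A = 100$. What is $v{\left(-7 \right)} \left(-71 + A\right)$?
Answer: $2987$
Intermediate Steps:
$v{\left(W \right)} = 5 + 2 W^{2}$ ($v{\left(W \right)} = \left(W^{2} + W^{2}\right) + 5 = 2 W^{2} + 5 = 5 + 2 W^{2}$)
$v{\left(-7 \right)} \left(-71 + A\right) = \left(5 + 2 \left(-7\right)^{2}\right) \left(-71 + 100\right) = \left(5 + 2 \cdot 49\right) 29 = \left(5 + 98\right) 29 = 103 \cdot 29 = 2987$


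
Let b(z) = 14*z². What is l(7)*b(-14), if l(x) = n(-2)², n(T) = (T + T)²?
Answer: 702464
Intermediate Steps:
n(T) = 4*T² (n(T) = (2*T)² = 4*T²)
l(x) = 256 (l(x) = (4*(-2)²)² = (4*4)² = 16² = 256)
l(7)*b(-14) = 256*(14*(-14)²) = 256*(14*196) = 256*2744 = 702464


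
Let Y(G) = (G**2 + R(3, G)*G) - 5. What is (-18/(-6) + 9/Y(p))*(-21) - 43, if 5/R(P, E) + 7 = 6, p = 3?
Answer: -977/11 ≈ -88.818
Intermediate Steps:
R(P, E) = -5 (R(P, E) = 5/(-7 + 6) = 5/(-1) = 5*(-1) = -5)
Y(G) = -5 + G**2 - 5*G (Y(G) = (G**2 - 5*G) - 5 = -5 + G**2 - 5*G)
(-18/(-6) + 9/Y(p))*(-21) - 43 = (-18/(-6) + 9/(-5 + 3**2 - 5*3))*(-21) - 43 = (-18*(-1/6) + 9/(-5 + 9 - 15))*(-21) - 43 = (3 + 9/(-11))*(-21) - 43 = (3 + 9*(-1/11))*(-21) - 43 = (3 - 9/11)*(-21) - 43 = (24/11)*(-21) - 43 = -504/11 - 43 = -977/11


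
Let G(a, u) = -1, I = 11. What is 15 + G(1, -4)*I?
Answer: 4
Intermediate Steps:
15 + G(1, -4)*I = 15 - 1*11 = 15 - 11 = 4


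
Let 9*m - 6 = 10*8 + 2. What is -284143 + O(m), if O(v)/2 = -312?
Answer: -284767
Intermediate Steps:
m = 88/9 (m = ⅔ + (10*8 + 2)/9 = ⅔ + (80 + 2)/9 = ⅔ + (⅑)*82 = ⅔ + 82/9 = 88/9 ≈ 9.7778)
O(v) = -624 (O(v) = 2*(-312) = -624)
-284143 + O(m) = -284143 - 624 = -284767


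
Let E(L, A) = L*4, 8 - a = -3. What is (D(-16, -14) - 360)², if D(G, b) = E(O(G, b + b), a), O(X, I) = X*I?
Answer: 2050624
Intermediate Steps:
a = 11 (a = 8 - 1*(-3) = 8 + 3 = 11)
O(X, I) = I*X
E(L, A) = 4*L
D(G, b) = 8*G*b (D(G, b) = 4*((b + b)*G) = 4*((2*b)*G) = 4*(2*G*b) = 8*G*b)
(D(-16, -14) - 360)² = (8*(-16)*(-14) - 360)² = (1792 - 360)² = 1432² = 2050624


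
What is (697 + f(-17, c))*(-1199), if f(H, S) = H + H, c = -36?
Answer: -794937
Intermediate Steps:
f(H, S) = 2*H
(697 + f(-17, c))*(-1199) = (697 + 2*(-17))*(-1199) = (697 - 34)*(-1199) = 663*(-1199) = -794937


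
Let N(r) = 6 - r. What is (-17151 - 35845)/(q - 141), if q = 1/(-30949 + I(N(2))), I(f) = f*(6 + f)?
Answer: 819026682/2179085 ≈ 375.86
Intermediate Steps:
q = -1/30909 (q = 1/(-30949 + (6 - 1*2)*(6 + (6 - 1*2))) = 1/(-30949 + (6 - 2)*(6 + (6 - 2))) = 1/(-30949 + 4*(6 + 4)) = 1/(-30949 + 4*10) = 1/(-30949 + 40) = 1/(-30909) = -1/30909 ≈ -3.2353e-5)
(-17151 - 35845)/(q - 141) = (-17151 - 35845)/(-1/30909 - 141) = -52996/(-4358170/30909) = -52996*(-30909/4358170) = 819026682/2179085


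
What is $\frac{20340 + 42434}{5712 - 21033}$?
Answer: $- \frac{62774}{15321} \approx -4.0973$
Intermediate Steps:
$\frac{20340 + 42434}{5712 - 21033} = \frac{62774}{5712 - 21033} = \frac{62774}{-15321} = 62774 \left(- \frac{1}{15321}\right) = - \frac{62774}{15321}$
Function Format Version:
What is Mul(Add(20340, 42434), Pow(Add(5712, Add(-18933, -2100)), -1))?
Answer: Rational(-62774, 15321) ≈ -4.0973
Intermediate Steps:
Mul(Add(20340, 42434), Pow(Add(5712, Add(-18933, -2100)), -1)) = Mul(62774, Pow(Add(5712, -21033), -1)) = Mul(62774, Pow(-15321, -1)) = Mul(62774, Rational(-1, 15321)) = Rational(-62774, 15321)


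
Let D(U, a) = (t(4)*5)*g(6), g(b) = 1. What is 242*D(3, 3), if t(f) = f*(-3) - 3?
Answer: -18150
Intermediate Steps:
t(f) = -3 - 3*f (t(f) = -3*f - 3 = -3 - 3*f)
D(U, a) = -75 (D(U, a) = ((-3 - 3*4)*5)*1 = ((-3 - 12)*5)*1 = -15*5*1 = -75*1 = -75)
242*D(3, 3) = 242*(-75) = -18150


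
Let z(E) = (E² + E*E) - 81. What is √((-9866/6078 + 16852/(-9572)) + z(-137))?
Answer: √1980799662741775401/7272327 ≈ 193.53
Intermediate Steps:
z(E) = -81 + 2*E² (z(E) = (E² + E²) - 81 = 2*E² - 81 = -81 + 2*E²)
√((-9866/6078 + 16852/(-9572)) + z(-137)) = √((-9866/6078 + 16852/(-9572)) + (-81 + 2*(-137)²)) = √((-9866*1/6078 + 16852*(-1/9572)) + (-81 + 2*18769)) = √((-4933/3039 - 4213/2393) + (-81 + 37538)) = √(-24607976/7272327 + 37457) = √(272374944463/7272327) = √1980799662741775401/7272327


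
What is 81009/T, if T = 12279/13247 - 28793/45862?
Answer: 49215714839226/181718627 ≈ 2.7083e+5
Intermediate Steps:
T = 181718627/607533914 (T = 12279*(1/13247) - 28793*1/45862 = 12279/13247 - 28793/45862 = 181718627/607533914 ≈ 0.29911)
81009/T = 81009/(181718627/607533914) = 81009*(607533914/181718627) = 49215714839226/181718627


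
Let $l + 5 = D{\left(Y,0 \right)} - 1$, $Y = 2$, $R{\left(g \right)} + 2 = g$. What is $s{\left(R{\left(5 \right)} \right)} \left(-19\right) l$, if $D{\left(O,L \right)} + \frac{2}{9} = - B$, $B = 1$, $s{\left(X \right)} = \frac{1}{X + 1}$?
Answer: $\frac{1235}{36} \approx 34.306$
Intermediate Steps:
$R{\left(g \right)} = -2 + g$
$s{\left(X \right)} = \frac{1}{1 + X}$
$D{\left(O,L \right)} = - \frac{11}{9}$ ($D{\left(O,L \right)} = - \frac{2}{9} - 1 = - \frac{11}{9}$)
$l = - \frac{65}{9}$ ($l = -5 - \frac{20}{9} = - \frac{65}{9} \approx -7.2222$)
$s{\left(R{\left(5 \right)} \right)} \left(-19\right) l = \frac{1}{1 + \left(-2 + 5\right)} \left(-19\right) \left(- \frac{65}{9}\right) = \frac{1}{1 + 3} \left(-19\right) \left(- \frac{65}{9}\right) = \frac{1}{4} \left(-19\right) \left(- \frac{65}{9}\right) = \left(- \frac{19}{4}\right) \left(- \frac{65}{9}\right) = \frac{1235}{36}$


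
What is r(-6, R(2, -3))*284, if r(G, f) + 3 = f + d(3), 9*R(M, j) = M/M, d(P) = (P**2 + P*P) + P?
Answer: 46292/9 ≈ 5143.6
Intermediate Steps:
d(P) = P + 2*P**2 (d(P) = (P**2 + P**2) + P = 2*P**2 + P = P + 2*P**2)
R(M, j) = 1/9 (R(M, j) = (M/M)/9 = (1/9)*1 = 1/9)
r(G, f) = 18 + f (r(G, f) = -3 + (f + 3*(1 + 2*3)) = -3 + (f + 3*(1 + 6)) = -3 + (f + 3*7) = -3 + (f + 21) = -3 + (21 + f) = 18 + f)
r(-6, R(2, -3))*284 = (18 + 1/9)*284 = (163/9)*284 = 46292/9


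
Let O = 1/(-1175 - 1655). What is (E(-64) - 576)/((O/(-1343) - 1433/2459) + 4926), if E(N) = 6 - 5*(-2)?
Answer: -5233702157600/46032440807149 ≈ -0.11370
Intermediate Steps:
O = -1/2830 (O = 1/(-2830) = -1/2830 ≈ -0.00035336)
E(N) = 16 (E(N) = 6 + 10 = 16)
(E(-64) - 576)/((O/(-1343) - 1433/2459) + 4926) = (16 - 576)/((-1/2830/(-1343) - 1433/2459) + 4926) = -560/((-1/2830*(-1/1343) - 1433*1/2459) + 4926) = -560/((1/3800690 - 1433/2459) + 4926) = -560/(-5446386311/9345896710 + 4926) = -560/46032440807149/9345896710 = -560*9345896710/46032440807149 = -5233702157600/46032440807149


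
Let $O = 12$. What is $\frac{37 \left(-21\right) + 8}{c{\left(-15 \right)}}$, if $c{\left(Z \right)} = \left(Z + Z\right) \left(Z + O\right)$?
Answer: $- \frac{769}{90} \approx -8.5444$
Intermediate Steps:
$c{\left(Z \right)} = 2 Z \left(12 + Z\right)$ ($c{\left(Z \right)} = \left(Z + Z\right) \left(Z + 12\right) = 2 Z \left(12 + Z\right)$)
$\frac{37 \left(-21\right) + 8}{c{\left(-15 \right)}} = \frac{37 \left(-21\right) + 8}{2 \left(-15\right) \left(12 - 15\right)} = \frac{-777 + 8}{2 \left(-15\right) \left(-3\right)} = - \frac{769}{90}$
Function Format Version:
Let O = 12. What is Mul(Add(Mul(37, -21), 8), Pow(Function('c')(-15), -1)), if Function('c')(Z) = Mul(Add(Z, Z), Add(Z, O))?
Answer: Rational(-769, 90) ≈ -8.5444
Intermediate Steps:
Function('c')(Z) = Mul(2, Z, Add(12, Z)) (Function('c')(Z) = Mul(Add(Z, Z), Add(Z, 12)) = Mul(Mul(2, Z), Add(12, Z)) = Mul(2, Z, Add(12, Z)))
Mul(Add(Mul(37, -21), 8), Pow(Function('c')(-15), -1)) = Mul(Add(Mul(37, -21), 8), Pow(Mul(2, -15, Add(12, -15)), -1)) = Mul(Add(-777, 8), Pow(Mul(2, -15, -3), -1)) = Mul(-769, Pow(90, -1)) = Mul(-769, Rational(1, 90)) = Rational(-769, 90)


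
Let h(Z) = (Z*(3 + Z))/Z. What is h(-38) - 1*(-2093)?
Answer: 2058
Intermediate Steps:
h(Z) = 3 + Z
h(-38) - 1*(-2093) = (3 - 38) - 1*(-2093) = -35 + 2093 = 2058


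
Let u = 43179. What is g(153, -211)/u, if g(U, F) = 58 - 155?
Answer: -97/43179 ≈ -0.0022465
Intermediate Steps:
g(U, F) = -97
g(153, -211)/u = -97/43179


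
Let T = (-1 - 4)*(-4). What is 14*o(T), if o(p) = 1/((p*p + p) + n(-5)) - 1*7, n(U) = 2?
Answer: -20671/211 ≈ -97.967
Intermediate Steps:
T = 20 (T = -5*(-4) = 20)
o(p) = -7 + 1/(2 + p + p²) (o(p) = 1/((p*p + p) + 2) - 1*7 = 1/((p² + p) + 2) - 7 = 1/((p + p²) + 2) - 7 = 1/(2 + p + p²) - 7 = -7 + 1/(2 + p + p²))
14*o(T) = 14*((-13 - 7*20 - 7*20²)/(2 + 20 + 20²)) = 14*((-13 - 140 - 7*400)/(2 + 20 + 400)) = 14*((-13 - 140 - 2800)/422) = 14*((1/422)*(-2953)) = 14*(-2953/422) = -20671/211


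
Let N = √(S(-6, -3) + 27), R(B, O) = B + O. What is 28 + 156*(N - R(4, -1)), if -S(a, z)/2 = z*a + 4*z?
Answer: -440 + 156*√15 ≈ 164.19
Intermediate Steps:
S(a, z) = -8*z - 2*a*z (S(a, z) = -2*(z*a + 4*z) = -2*(a*z + 4*z) = -2*(4*z + a*z) = -8*z - 2*a*z)
N = √15 (N = √(-2*(-3)*(4 - 6) + 27) = √(-2*(-3)*(-2) + 27) = √(-12 + 27) = √15 ≈ 3.8730)
28 + 156*(N - R(4, -1)) = 28 + 156*(√15 - (4 - 1)) = 28 + 156*(√15 - 1*3) = 28 + 156*(√15 - 3) = 28 + 156*(-3 + √15) = 28 + (-468 + 156*√15) = -440 + 156*√15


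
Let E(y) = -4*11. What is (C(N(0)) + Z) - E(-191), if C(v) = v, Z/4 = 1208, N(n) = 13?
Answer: 4889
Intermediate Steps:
E(y) = -44
Z = 4832 (Z = 4*1208 = 4832)
(C(N(0)) + Z) - E(-191) = (13 + 4832) - 1*(-44) = 4845 + 44 = 4889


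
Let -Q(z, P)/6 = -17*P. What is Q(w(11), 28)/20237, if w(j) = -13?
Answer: 408/2891 ≈ 0.14113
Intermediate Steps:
Q(z, P) = 102*P (Q(z, P) = -(-102)*P = 102*P)
Q(w(11), 28)/20237 = (102*28)/20237 = 2856*(1/20237) = 408/2891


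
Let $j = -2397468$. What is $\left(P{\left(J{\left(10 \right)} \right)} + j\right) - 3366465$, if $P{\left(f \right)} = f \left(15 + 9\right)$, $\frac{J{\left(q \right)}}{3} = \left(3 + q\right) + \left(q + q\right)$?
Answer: $-5761557$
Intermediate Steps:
$J{\left(q \right)} = 9 + 9 q$ ($J{\left(q \right)} = 3 \left(\left(3 + q\right) + \left(q + q\right)\right) = 3 \left(\left(3 + q\right) + 2 q\right) = 3 \left(3 + 3 q\right) = 9 + 9 q$)
$P{\left(f \right)} = 24 f$ ($P{\left(f \right)} = f 24 = 24 f$)
$\left(P{\left(J{\left(10 \right)} \right)} + j\right) - 3366465 = \left(24 \left(9 + 9 \cdot 10\right) - 2397468\right) - 3366465 = \left(24 \left(9 + 90\right) - 2397468\right) - 3366465 = \left(24 \cdot 99 - 2397468\right) - 3366465 = \left(2376 - 2397468\right) - 3366465 = -2395092 - 3366465 = -5761557$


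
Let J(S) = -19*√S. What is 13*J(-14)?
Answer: -247*I*√14 ≈ -924.19*I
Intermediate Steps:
13*J(-14) = 13*(-19*I*√14) = -247*I*√14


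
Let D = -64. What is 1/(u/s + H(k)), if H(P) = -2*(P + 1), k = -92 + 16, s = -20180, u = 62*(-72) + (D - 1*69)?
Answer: 20180/3031597 ≈ 0.0066566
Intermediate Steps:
u = -4597 (u = 62*(-72) + (-64 - 1*69) = -4464 + (-64 - 69) = -4464 - 133 = -4597)
k = -76
H(P) = -2 - 2*P (H(P) = -2*(1 + P) = -2 - 2*P)
1/(u/s + H(k)) = 1/(-4597/(-20180) + (-2 - 2*(-76))) = 1/(-4597*(-1/20180) + (-2 + 152)) = 1/(4597/20180 + 150) = 1/(3031597/20180) = 20180/3031597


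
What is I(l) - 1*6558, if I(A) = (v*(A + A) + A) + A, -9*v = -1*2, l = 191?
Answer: -54820/9 ≈ -6091.1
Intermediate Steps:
v = 2/9 (v = -(-1)*2/9 = -1/9*(-2) = 2/9 ≈ 0.22222)
I(A) = 22*A/9 (I(A) = (2*(A + A)/9 + A) + A = (2*(2*A)/9 + A) + A = (4*A/9 + A) + A = 13*A/9 + A = 22*A/9)
I(l) - 1*6558 = (22/9)*191 - 1*6558 = 4202/9 - 6558 = -54820/9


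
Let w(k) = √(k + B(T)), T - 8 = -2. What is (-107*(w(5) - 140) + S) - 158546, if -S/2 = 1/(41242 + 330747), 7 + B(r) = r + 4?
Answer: -53404972776/371989 - 214*√2 ≈ -1.4387e+5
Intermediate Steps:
T = 6 (T = 8 - 2 = 6)
B(r) = -3 + r (B(r) = -7 + (r + 4) = -7 + (4 + r) = -3 + r)
w(k) = √(3 + k) (w(k) = √(k + (-3 + 6)) = √(k + 3) = √(3 + k))
S = -2/371989 (S = -2/(41242 + 330747) = -2/371989 ≈ -5.3765e-6)
(-107*(w(5) - 140) + S) - 158546 = (-107*(√(3 + 5) - 140) - 2/371989) - 158546 = (-107*(√8 - 140) - 2/371989) - 158546 = (-107*(2*√2 - 140) - 2/371989) - 158546 = (-107*(-140 + 2*√2) - 2/371989) - 158546 = ((14980 - 214*√2) - 2/371989) - 158546 = (5572395218/371989 - 214*√2) - 158546 = -53404972776/371989 - 214*√2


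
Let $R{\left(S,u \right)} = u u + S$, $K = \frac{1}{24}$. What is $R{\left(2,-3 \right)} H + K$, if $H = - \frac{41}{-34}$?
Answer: $\frac{5429}{408} \approx 13.306$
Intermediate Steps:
$K = \frac{1}{24} \approx 0.041667$
$R{\left(S,u \right)} = S + u^{2}$ ($R{\left(S,u \right)} = u^{2} + S = S + u^{2}$)
$H = \frac{41}{34}$ ($H = \left(-41\right) \left(- \frac{1}{34}\right) = \frac{41}{34} \approx 1.2059$)
$R{\left(2,-3 \right)} H + K = \left(2 + \left(-3\right)^{2}\right) \frac{41}{34} + \frac{1}{24} = \left(2 + 9\right) \frac{41}{34} + \frac{1}{24} = 11 \cdot \frac{41}{34} + \frac{1}{24} = \frac{451}{34} + \frac{1}{24} = \frac{5429}{408}$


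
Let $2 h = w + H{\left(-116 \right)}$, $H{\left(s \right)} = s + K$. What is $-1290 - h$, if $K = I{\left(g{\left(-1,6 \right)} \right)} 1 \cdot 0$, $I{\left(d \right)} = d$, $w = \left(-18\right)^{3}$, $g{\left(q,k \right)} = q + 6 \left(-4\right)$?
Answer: $1684$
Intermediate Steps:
$g{\left(q,k \right)} = -24 + q$ ($g{\left(q,k \right)} = q - 24 = -24 + q$)
$w = -5832$
$K = 0$ ($K = \left(-24 - 1\right) 1 \cdot 0 = \left(-25\right) 1 \cdot 0 = \left(-25\right) 0 = 0$)
$H{\left(s \right)} = s$ ($H{\left(s \right)} = s + 0 = s$)
$h = -2974$ ($h = \frac{-5832 - 116}{2} = \frac{1}{2} \left(-5948\right) = -2974$)
$-1290 - h = -1290 - -2974 = -1290 + 2974 = 1684$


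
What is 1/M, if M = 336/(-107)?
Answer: -107/336 ≈ -0.31845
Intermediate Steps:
M = -336/107 (M = 336*(-1/107) = -336/107 ≈ -3.1402)
1/M = 1/(-336/107) = -107/336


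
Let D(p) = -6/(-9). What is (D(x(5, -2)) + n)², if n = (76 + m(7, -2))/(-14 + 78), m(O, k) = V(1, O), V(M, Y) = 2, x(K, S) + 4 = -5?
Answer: 32761/9216 ≈ 3.5548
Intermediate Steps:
x(K, S) = -9 (x(K, S) = -4 - 5 = -9)
m(O, k) = 2
D(p) = ⅔ (D(p) = -6*(-⅑) = ⅔)
n = 39/32 (n = (76 + 2)/(-14 + 78) = 78/64 = 78*(1/64) = 39/32 ≈ 1.2188)
(D(x(5, -2)) + n)² = (⅔ + 39/32)² = (181/96)² = 32761/9216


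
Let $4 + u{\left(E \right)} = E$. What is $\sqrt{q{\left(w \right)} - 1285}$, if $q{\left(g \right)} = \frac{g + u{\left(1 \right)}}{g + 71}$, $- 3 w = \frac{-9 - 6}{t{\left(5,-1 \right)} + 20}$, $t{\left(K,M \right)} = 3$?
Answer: $\frac{i \sqrt{95772677}}{273} \approx 35.847 i$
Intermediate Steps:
$u{\left(E \right)} = -4 + E$
$w = \frac{5}{23}$ ($w = - \frac{\left(-9 - 6\right) \frac{1}{3 + 20}}{3} = - \frac{\left(-15\right) \frac{1}{23}}{3} = \left(- \frac{1}{3}\right) \left(- \frac{15}{23}\right) = \frac{5}{23} \approx 0.21739$)
$q{\left(g \right)} = \frac{-3 + g}{71 + g}$ ($q{\left(g \right)} = \frac{g + \left(-4 + 1\right)}{g + 71} = \frac{g - 3}{71 + g} = \frac{-3 + g}{71 + g}$)
$\sqrt{q{\left(w \right)} - 1285} = \sqrt{\frac{-3 + \frac{5}{23}}{71 + \frac{5}{23}} - 1285} = \sqrt{\frac{1}{\frac{1638}{23}} \left(- \frac{64}{23}\right) - 1285} = \sqrt{\frac{23}{1638} \left(- \frac{64}{23}\right) - 1285} = \sqrt{- \frac{32}{819} - 1285} = \sqrt{- \frac{1052447}{819}} = \frac{i \sqrt{95772677}}{273}$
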